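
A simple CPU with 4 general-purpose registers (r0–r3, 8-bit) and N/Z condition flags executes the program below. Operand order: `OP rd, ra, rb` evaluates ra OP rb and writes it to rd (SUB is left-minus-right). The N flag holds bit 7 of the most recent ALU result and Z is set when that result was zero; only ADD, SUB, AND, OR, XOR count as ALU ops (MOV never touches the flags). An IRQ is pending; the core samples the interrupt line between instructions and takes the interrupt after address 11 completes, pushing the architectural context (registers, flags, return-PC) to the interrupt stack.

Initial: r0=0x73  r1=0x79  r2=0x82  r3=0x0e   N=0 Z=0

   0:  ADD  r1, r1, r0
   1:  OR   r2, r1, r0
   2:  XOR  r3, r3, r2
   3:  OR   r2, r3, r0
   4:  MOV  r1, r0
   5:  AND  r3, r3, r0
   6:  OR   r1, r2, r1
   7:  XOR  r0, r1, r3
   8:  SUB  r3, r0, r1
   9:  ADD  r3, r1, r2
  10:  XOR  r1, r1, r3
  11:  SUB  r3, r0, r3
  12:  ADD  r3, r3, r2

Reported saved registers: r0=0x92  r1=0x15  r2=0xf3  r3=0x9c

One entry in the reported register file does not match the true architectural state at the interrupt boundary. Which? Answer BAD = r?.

after  0: r0=0x73 r1=0xec r2=0x82 r3=0x0e  N=1 Z=0
after  1: r0=0x73 r1=0xec r2=0xff r3=0x0e  N=1 Z=0
after  2: r0=0x73 r1=0xec r2=0xff r3=0xf1  N=1 Z=0
after  3: r0=0x73 r1=0xec r2=0xf3 r3=0xf1  N=1 Z=0
after  4: r0=0x73 r1=0x73 r2=0xf3 r3=0xf1  N=1 Z=0
after  5: r0=0x73 r1=0x73 r2=0xf3 r3=0x71  N=0 Z=0
after  6: r0=0x73 r1=0xf3 r2=0xf3 r3=0x71  N=1 Z=0
after  7: r0=0x82 r1=0xf3 r2=0xf3 r3=0x71  N=1 Z=0
after  8: r0=0x82 r1=0xf3 r2=0xf3 r3=0x8f  N=1 Z=0
after  9: r0=0x82 r1=0xf3 r2=0xf3 r3=0xe6  N=1 Z=0
after 10: r0=0x82 r1=0x15 r2=0xf3 r3=0xe6  N=0 Z=0
after 11: r0=0x82 r1=0x15 r2=0xf3 r3=0x9c  N=1 Z=0
-- IRQ taken; context saved, return-PC = 12 --
mismatch: r0: reported 0x92 vs actual 0x82

BAD = r0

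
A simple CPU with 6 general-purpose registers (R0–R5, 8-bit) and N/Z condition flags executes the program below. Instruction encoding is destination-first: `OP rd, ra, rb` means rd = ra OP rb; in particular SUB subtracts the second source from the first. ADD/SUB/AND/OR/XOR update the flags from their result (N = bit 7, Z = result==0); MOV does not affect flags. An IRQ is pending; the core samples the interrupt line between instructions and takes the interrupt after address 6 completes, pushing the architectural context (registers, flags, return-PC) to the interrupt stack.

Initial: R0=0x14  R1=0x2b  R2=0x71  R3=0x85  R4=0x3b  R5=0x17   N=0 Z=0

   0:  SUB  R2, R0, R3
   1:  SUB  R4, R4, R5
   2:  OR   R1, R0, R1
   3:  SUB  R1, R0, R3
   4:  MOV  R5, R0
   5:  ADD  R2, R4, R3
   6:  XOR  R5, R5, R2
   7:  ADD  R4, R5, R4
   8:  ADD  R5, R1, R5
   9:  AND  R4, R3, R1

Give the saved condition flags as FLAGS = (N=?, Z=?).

FLAGS = (N=1, Z=0)

after  0: R0=0x14 R1=0x2b R2=0x8f R3=0x85 R4=0x3b R5=0x17  N=1 Z=0
after  1: R0=0x14 R1=0x2b R2=0x8f R3=0x85 R4=0x24 R5=0x17  N=0 Z=0
after  2: R0=0x14 R1=0x3f R2=0x8f R3=0x85 R4=0x24 R5=0x17  N=0 Z=0
after  3: R0=0x14 R1=0x8f R2=0x8f R3=0x85 R4=0x24 R5=0x17  N=1 Z=0
after  4: R0=0x14 R1=0x8f R2=0x8f R3=0x85 R4=0x24 R5=0x14  N=1 Z=0
after  5: R0=0x14 R1=0x8f R2=0xa9 R3=0x85 R4=0x24 R5=0x14  N=1 Z=0
after  6: R0=0x14 R1=0x8f R2=0xa9 R3=0x85 R4=0x24 R5=0xbd  N=1 Z=0
-- IRQ taken; context saved, return-PC = 7 --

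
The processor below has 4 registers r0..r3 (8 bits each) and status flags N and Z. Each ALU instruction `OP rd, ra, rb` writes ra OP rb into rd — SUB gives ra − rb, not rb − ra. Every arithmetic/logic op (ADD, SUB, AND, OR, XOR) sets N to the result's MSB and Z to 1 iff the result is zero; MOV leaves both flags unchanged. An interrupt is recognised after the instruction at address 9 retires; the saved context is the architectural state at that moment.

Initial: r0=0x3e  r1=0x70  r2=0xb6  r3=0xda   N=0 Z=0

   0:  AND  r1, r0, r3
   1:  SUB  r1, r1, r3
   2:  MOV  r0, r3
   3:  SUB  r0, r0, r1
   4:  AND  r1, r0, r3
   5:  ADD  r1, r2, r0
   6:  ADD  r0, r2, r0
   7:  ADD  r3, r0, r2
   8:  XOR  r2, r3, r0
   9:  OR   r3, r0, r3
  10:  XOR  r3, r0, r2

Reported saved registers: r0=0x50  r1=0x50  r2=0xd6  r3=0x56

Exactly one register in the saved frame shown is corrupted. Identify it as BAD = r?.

BAD = r2

after  0: r0=0x3e r1=0x1a r2=0xb6 r3=0xda  N=0 Z=0
after  1: r0=0x3e r1=0x40 r2=0xb6 r3=0xda  N=0 Z=0
after  2: r0=0xda r1=0x40 r2=0xb6 r3=0xda  N=0 Z=0
after  3: r0=0x9a r1=0x40 r2=0xb6 r3=0xda  N=1 Z=0
after  4: r0=0x9a r1=0x9a r2=0xb6 r3=0xda  N=1 Z=0
after  5: r0=0x9a r1=0x50 r2=0xb6 r3=0xda  N=0 Z=0
after  6: r0=0x50 r1=0x50 r2=0xb6 r3=0xda  N=0 Z=0
after  7: r0=0x50 r1=0x50 r2=0xb6 r3=0x06  N=0 Z=0
after  8: r0=0x50 r1=0x50 r2=0x56 r3=0x06  N=0 Z=0
after  9: r0=0x50 r1=0x50 r2=0x56 r3=0x56  N=0 Z=0
-- IRQ taken; context saved, return-PC = 10 --
mismatch: r2: reported 0xd6 vs actual 0x56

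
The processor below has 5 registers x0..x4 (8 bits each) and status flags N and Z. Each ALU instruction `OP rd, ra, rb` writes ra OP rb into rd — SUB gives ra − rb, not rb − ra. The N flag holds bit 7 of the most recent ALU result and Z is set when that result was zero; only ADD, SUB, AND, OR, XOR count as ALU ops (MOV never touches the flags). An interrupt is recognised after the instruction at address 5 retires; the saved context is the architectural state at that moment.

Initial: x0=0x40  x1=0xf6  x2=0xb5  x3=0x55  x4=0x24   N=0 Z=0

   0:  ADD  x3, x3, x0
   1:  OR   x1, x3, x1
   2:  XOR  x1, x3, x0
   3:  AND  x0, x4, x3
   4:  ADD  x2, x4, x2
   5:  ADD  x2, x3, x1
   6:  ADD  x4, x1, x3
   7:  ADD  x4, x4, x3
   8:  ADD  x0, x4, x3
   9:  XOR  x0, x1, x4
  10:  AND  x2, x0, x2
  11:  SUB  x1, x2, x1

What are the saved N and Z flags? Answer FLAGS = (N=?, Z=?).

FLAGS = (N=0, Z=0)

after  0: x0=0x40 x1=0xf6 x2=0xb5 x3=0x95 x4=0x24  N=1 Z=0
after  1: x0=0x40 x1=0xf7 x2=0xb5 x3=0x95 x4=0x24  N=1 Z=0
after  2: x0=0x40 x1=0xd5 x2=0xb5 x3=0x95 x4=0x24  N=1 Z=0
after  3: x0=0x04 x1=0xd5 x2=0xb5 x3=0x95 x4=0x24  N=0 Z=0
after  4: x0=0x04 x1=0xd5 x2=0xd9 x3=0x95 x4=0x24  N=1 Z=0
after  5: x0=0x04 x1=0xd5 x2=0x6a x3=0x95 x4=0x24  N=0 Z=0
-- IRQ taken; context saved, return-PC = 6 --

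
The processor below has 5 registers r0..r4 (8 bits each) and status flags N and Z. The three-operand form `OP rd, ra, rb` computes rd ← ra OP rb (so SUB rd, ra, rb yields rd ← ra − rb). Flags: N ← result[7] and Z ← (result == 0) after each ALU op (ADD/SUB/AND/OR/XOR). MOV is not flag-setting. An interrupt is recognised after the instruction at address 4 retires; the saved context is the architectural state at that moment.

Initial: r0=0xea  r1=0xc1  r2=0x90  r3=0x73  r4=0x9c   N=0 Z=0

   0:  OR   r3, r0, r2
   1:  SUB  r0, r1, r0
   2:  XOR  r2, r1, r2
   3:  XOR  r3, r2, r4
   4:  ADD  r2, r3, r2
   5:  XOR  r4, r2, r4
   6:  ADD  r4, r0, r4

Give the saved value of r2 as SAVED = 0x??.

after  0: r0=0xea r1=0xc1 r2=0x90 r3=0xfa r4=0x9c  N=1 Z=0
after  1: r0=0xd7 r1=0xc1 r2=0x90 r3=0xfa r4=0x9c  N=1 Z=0
after  2: r0=0xd7 r1=0xc1 r2=0x51 r3=0xfa r4=0x9c  N=0 Z=0
after  3: r0=0xd7 r1=0xc1 r2=0x51 r3=0xcd r4=0x9c  N=1 Z=0
after  4: r0=0xd7 r1=0xc1 r2=0x1e r3=0xcd r4=0x9c  N=0 Z=0
-- IRQ taken; context saved, return-PC = 5 --

SAVED = 0x1e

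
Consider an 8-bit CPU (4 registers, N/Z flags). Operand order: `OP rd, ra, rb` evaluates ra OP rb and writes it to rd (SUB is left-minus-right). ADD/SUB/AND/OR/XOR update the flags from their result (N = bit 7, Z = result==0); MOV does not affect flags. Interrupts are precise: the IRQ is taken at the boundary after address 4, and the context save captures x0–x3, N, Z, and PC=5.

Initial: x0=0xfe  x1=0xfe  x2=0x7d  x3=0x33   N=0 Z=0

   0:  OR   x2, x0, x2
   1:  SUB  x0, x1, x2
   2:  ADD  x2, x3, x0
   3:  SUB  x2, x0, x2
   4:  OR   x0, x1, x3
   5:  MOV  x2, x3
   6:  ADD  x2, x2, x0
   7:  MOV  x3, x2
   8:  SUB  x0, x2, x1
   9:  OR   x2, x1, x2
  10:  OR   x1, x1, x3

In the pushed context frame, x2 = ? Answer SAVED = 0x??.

after  0: x0=0xfe x1=0xfe x2=0xff x3=0x33  N=1 Z=0
after  1: x0=0xff x1=0xfe x2=0xff x3=0x33  N=1 Z=0
after  2: x0=0xff x1=0xfe x2=0x32 x3=0x33  N=0 Z=0
after  3: x0=0xff x1=0xfe x2=0xcd x3=0x33  N=1 Z=0
after  4: x0=0xff x1=0xfe x2=0xcd x3=0x33  N=1 Z=0
-- IRQ taken; context saved, return-PC = 5 --

SAVED = 0xcd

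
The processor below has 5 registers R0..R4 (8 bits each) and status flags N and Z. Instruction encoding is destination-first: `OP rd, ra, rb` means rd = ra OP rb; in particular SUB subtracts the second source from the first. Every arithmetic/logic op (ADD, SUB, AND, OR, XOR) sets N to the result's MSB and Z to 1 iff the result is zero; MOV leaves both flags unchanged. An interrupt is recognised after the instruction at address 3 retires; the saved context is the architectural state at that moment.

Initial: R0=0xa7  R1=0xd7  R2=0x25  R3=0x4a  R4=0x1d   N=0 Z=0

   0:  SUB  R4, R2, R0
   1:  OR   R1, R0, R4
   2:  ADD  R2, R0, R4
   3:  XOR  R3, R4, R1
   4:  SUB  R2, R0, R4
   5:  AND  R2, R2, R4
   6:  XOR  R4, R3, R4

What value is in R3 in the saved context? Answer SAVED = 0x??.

SAVED = 0x81

after  0: R0=0xa7 R1=0xd7 R2=0x25 R3=0x4a R4=0x7e  N=0 Z=0
after  1: R0=0xa7 R1=0xff R2=0x25 R3=0x4a R4=0x7e  N=1 Z=0
after  2: R0=0xa7 R1=0xff R2=0x25 R3=0x4a R4=0x7e  N=0 Z=0
after  3: R0=0xa7 R1=0xff R2=0x25 R3=0x81 R4=0x7e  N=1 Z=0
-- IRQ taken; context saved, return-PC = 4 --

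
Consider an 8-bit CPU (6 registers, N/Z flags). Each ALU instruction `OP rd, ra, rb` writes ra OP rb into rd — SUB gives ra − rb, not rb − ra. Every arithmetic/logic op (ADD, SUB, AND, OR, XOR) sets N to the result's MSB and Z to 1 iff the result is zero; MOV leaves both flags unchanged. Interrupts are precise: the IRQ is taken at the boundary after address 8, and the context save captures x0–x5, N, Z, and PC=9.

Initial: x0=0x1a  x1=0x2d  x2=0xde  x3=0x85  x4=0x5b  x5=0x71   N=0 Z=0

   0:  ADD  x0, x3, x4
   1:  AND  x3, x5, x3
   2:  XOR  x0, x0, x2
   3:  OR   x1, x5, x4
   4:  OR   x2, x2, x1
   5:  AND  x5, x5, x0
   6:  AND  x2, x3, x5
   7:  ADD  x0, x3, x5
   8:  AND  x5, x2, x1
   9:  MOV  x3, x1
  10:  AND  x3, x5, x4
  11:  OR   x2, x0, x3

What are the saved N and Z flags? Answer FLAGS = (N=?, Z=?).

after  0: x0=0xe0 x1=0x2d x2=0xde x3=0x85 x4=0x5b x5=0x71  N=1 Z=0
after  1: x0=0xe0 x1=0x2d x2=0xde x3=0x01 x4=0x5b x5=0x71  N=0 Z=0
after  2: x0=0x3e x1=0x2d x2=0xde x3=0x01 x4=0x5b x5=0x71  N=0 Z=0
after  3: x0=0x3e x1=0x7b x2=0xde x3=0x01 x4=0x5b x5=0x71  N=0 Z=0
after  4: x0=0x3e x1=0x7b x2=0xff x3=0x01 x4=0x5b x5=0x71  N=1 Z=0
after  5: x0=0x3e x1=0x7b x2=0xff x3=0x01 x4=0x5b x5=0x30  N=0 Z=0
after  6: x0=0x3e x1=0x7b x2=0x00 x3=0x01 x4=0x5b x5=0x30  N=0 Z=1
after  7: x0=0x31 x1=0x7b x2=0x00 x3=0x01 x4=0x5b x5=0x30  N=0 Z=0
after  8: x0=0x31 x1=0x7b x2=0x00 x3=0x01 x4=0x5b x5=0x00  N=0 Z=1
-- IRQ taken; context saved, return-PC = 9 --

FLAGS = (N=0, Z=1)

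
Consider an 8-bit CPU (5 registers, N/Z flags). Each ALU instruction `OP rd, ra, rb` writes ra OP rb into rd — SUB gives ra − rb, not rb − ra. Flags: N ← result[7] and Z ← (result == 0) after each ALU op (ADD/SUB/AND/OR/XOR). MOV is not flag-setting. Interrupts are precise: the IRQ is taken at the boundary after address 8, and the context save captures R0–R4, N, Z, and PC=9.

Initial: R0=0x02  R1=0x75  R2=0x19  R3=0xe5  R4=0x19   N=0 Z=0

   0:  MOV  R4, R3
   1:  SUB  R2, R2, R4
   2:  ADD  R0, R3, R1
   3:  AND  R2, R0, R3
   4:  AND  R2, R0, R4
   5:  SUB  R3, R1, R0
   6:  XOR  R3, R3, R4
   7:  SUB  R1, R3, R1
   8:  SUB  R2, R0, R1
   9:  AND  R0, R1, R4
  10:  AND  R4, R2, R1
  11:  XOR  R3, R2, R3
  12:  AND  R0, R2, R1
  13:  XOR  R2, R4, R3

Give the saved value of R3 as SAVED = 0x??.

after  0: R0=0x02 R1=0x75 R2=0x19 R3=0xe5 R4=0xe5  N=0 Z=0
after  1: R0=0x02 R1=0x75 R2=0x34 R3=0xe5 R4=0xe5  N=0 Z=0
after  2: R0=0x5a R1=0x75 R2=0x34 R3=0xe5 R4=0xe5  N=0 Z=0
after  3: R0=0x5a R1=0x75 R2=0x40 R3=0xe5 R4=0xe5  N=0 Z=0
after  4: R0=0x5a R1=0x75 R2=0x40 R3=0xe5 R4=0xe5  N=0 Z=0
after  5: R0=0x5a R1=0x75 R2=0x40 R3=0x1b R4=0xe5  N=0 Z=0
after  6: R0=0x5a R1=0x75 R2=0x40 R3=0xfe R4=0xe5  N=1 Z=0
after  7: R0=0x5a R1=0x89 R2=0x40 R3=0xfe R4=0xe5  N=1 Z=0
after  8: R0=0x5a R1=0x89 R2=0xd1 R3=0xfe R4=0xe5  N=1 Z=0
-- IRQ taken; context saved, return-PC = 9 --

SAVED = 0xfe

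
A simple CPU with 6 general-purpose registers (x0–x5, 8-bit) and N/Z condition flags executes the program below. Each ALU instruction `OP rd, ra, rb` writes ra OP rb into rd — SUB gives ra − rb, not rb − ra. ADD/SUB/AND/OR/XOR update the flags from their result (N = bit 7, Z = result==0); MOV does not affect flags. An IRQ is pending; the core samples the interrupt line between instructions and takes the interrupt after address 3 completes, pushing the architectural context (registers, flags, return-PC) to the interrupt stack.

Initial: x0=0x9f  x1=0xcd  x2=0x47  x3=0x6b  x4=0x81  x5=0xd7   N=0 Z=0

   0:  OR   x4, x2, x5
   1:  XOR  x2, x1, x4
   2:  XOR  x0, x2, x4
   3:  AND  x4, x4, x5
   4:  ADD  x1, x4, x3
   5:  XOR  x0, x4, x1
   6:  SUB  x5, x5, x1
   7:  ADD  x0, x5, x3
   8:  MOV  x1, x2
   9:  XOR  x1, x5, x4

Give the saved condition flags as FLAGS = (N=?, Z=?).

FLAGS = (N=1, Z=0)

after  0: x0=0x9f x1=0xcd x2=0x47 x3=0x6b x4=0xd7 x5=0xd7  N=1 Z=0
after  1: x0=0x9f x1=0xcd x2=0x1a x3=0x6b x4=0xd7 x5=0xd7  N=0 Z=0
after  2: x0=0xcd x1=0xcd x2=0x1a x3=0x6b x4=0xd7 x5=0xd7  N=1 Z=0
after  3: x0=0xcd x1=0xcd x2=0x1a x3=0x6b x4=0xd7 x5=0xd7  N=1 Z=0
-- IRQ taken; context saved, return-PC = 4 --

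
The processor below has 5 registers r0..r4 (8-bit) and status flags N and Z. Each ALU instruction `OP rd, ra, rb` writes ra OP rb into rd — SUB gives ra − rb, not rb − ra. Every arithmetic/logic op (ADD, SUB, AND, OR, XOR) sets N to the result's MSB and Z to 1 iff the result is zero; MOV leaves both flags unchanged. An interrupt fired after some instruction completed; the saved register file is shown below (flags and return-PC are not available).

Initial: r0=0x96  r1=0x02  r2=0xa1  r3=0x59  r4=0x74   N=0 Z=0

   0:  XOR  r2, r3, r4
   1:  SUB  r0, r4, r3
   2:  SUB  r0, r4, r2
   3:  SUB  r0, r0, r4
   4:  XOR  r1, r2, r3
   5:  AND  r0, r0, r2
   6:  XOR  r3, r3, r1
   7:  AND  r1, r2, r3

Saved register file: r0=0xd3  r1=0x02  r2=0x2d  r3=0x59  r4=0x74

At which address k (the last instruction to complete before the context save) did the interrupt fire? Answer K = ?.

after  0: r0=0x96 r1=0x02 r2=0x2d r3=0x59 r4=0x74  N=0 Z=0
after  1: r0=0x1b r1=0x02 r2=0x2d r3=0x59 r4=0x74  N=0 Z=0
after  2: r0=0x47 r1=0x02 r2=0x2d r3=0x59 r4=0x74  N=0 Z=0
after  3: r0=0xd3 r1=0x02 r2=0x2d r3=0x59 r4=0x74  N=1 Z=0
-- IRQ taken; context saved, return-PC = 4 --

K = 3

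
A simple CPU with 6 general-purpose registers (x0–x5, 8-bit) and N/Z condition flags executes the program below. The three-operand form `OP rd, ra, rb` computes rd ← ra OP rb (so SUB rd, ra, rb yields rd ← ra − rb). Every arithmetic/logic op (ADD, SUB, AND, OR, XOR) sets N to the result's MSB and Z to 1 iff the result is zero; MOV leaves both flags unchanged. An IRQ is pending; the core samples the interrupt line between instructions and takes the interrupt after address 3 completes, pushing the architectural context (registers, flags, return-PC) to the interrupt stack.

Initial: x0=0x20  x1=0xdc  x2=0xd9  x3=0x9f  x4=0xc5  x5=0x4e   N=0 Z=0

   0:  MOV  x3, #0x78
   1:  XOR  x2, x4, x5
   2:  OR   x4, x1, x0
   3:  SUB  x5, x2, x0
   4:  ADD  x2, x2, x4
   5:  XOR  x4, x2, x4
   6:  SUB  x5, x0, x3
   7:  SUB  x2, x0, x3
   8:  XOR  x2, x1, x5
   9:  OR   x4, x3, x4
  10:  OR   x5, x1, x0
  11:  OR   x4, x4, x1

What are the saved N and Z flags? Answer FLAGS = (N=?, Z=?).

FLAGS = (N=0, Z=0)

after  0: x0=0x20 x1=0xdc x2=0xd9 x3=0x78 x4=0xc5 x5=0x4e  N=0 Z=0
after  1: x0=0x20 x1=0xdc x2=0x8b x3=0x78 x4=0xc5 x5=0x4e  N=1 Z=0
after  2: x0=0x20 x1=0xdc x2=0x8b x3=0x78 x4=0xfc x5=0x4e  N=1 Z=0
after  3: x0=0x20 x1=0xdc x2=0x8b x3=0x78 x4=0xfc x5=0x6b  N=0 Z=0
-- IRQ taken; context saved, return-PC = 4 --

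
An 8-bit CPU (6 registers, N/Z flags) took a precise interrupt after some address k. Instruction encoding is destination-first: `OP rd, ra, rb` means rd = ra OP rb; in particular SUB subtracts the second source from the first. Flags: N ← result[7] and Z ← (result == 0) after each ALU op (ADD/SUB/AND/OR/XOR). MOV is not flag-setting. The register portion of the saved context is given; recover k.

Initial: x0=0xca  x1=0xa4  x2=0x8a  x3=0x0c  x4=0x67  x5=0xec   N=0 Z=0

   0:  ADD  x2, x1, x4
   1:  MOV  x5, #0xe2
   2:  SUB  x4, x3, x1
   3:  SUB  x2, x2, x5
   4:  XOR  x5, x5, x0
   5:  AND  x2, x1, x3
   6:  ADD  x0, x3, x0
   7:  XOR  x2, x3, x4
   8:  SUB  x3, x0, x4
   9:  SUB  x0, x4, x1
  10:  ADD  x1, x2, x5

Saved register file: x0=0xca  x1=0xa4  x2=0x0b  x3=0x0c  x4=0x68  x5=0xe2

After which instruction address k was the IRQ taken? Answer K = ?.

after  0: x0=0xca x1=0xa4 x2=0x0b x3=0x0c x4=0x67 x5=0xec  N=0 Z=0
after  1: x0=0xca x1=0xa4 x2=0x0b x3=0x0c x4=0x67 x5=0xe2  N=0 Z=0
after  2: x0=0xca x1=0xa4 x2=0x0b x3=0x0c x4=0x68 x5=0xe2  N=0 Z=0
-- IRQ taken; context saved, return-PC = 3 --

K = 2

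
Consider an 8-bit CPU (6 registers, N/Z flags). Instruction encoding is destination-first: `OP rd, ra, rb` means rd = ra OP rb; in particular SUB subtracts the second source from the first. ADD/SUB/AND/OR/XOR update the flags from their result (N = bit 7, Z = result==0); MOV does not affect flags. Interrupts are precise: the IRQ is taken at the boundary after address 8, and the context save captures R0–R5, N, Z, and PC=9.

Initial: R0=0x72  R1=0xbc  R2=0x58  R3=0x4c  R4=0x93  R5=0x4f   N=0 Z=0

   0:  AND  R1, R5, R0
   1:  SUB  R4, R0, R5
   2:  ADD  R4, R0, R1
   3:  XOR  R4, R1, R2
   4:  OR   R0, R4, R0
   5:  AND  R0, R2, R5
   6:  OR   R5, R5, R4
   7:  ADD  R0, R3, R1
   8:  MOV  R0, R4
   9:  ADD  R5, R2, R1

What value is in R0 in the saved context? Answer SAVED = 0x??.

SAVED = 0x1a

after  0: R0=0x72 R1=0x42 R2=0x58 R3=0x4c R4=0x93 R5=0x4f  N=0 Z=0
after  1: R0=0x72 R1=0x42 R2=0x58 R3=0x4c R4=0x23 R5=0x4f  N=0 Z=0
after  2: R0=0x72 R1=0x42 R2=0x58 R3=0x4c R4=0xb4 R5=0x4f  N=1 Z=0
after  3: R0=0x72 R1=0x42 R2=0x58 R3=0x4c R4=0x1a R5=0x4f  N=0 Z=0
after  4: R0=0x7a R1=0x42 R2=0x58 R3=0x4c R4=0x1a R5=0x4f  N=0 Z=0
after  5: R0=0x48 R1=0x42 R2=0x58 R3=0x4c R4=0x1a R5=0x4f  N=0 Z=0
after  6: R0=0x48 R1=0x42 R2=0x58 R3=0x4c R4=0x1a R5=0x5f  N=0 Z=0
after  7: R0=0x8e R1=0x42 R2=0x58 R3=0x4c R4=0x1a R5=0x5f  N=1 Z=0
after  8: R0=0x1a R1=0x42 R2=0x58 R3=0x4c R4=0x1a R5=0x5f  N=1 Z=0
-- IRQ taken; context saved, return-PC = 9 --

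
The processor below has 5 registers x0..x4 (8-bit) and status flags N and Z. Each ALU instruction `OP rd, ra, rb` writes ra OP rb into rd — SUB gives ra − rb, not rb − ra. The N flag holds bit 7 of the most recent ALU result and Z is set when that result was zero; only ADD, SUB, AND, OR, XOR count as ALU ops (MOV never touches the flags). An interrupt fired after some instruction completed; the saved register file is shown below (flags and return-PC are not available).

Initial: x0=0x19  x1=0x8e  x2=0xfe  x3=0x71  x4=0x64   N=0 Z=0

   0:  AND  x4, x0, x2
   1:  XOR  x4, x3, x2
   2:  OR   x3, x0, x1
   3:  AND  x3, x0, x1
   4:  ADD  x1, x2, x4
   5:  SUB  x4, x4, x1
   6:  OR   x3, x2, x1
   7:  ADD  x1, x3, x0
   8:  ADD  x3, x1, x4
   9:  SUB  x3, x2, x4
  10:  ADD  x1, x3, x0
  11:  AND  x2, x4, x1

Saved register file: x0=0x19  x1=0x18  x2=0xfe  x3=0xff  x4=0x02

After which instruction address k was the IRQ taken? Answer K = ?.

K = 7

after  0: x0=0x19 x1=0x8e x2=0xfe x3=0x71 x4=0x18  N=0 Z=0
after  1: x0=0x19 x1=0x8e x2=0xfe x3=0x71 x4=0x8f  N=1 Z=0
after  2: x0=0x19 x1=0x8e x2=0xfe x3=0x9f x4=0x8f  N=1 Z=0
after  3: x0=0x19 x1=0x8e x2=0xfe x3=0x08 x4=0x8f  N=0 Z=0
after  4: x0=0x19 x1=0x8d x2=0xfe x3=0x08 x4=0x8f  N=1 Z=0
after  5: x0=0x19 x1=0x8d x2=0xfe x3=0x08 x4=0x02  N=0 Z=0
after  6: x0=0x19 x1=0x8d x2=0xfe x3=0xff x4=0x02  N=1 Z=0
after  7: x0=0x19 x1=0x18 x2=0xfe x3=0xff x4=0x02  N=0 Z=0
-- IRQ taken; context saved, return-PC = 8 --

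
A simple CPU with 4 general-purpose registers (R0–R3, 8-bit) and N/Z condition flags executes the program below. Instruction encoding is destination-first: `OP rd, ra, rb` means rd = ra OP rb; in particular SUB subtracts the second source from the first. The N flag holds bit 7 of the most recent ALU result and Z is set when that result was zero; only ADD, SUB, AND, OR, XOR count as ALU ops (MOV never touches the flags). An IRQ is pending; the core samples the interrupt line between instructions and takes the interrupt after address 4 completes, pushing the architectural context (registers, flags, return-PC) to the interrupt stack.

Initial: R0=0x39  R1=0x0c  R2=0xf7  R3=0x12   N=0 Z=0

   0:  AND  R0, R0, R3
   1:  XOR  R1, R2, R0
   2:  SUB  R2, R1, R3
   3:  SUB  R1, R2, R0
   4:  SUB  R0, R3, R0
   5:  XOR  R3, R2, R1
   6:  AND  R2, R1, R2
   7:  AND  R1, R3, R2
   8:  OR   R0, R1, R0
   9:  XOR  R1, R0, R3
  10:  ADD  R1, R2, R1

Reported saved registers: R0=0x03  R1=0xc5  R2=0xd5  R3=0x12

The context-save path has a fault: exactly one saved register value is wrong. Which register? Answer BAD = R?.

BAD = R0

after  0: R0=0x10 R1=0x0c R2=0xf7 R3=0x12  N=0 Z=0
after  1: R0=0x10 R1=0xe7 R2=0xf7 R3=0x12  N=1 Z=0
after  2: R0=0x10 R1=0xe7 R2=0xd5 R3=0x12  N=1 Z=0
after  3: R0=0x10 R1=0xc5 R2=0xd5 R3=0x12  N=1 Z=0
after  4: R0=0x02 R1=0xc5 R2=0xd5 R3=0x12  N=0 Z=0
-- IRQ taken; context saved, return-PC = 5 --
mismatch: R0: reported 0x03 vs actual 0x02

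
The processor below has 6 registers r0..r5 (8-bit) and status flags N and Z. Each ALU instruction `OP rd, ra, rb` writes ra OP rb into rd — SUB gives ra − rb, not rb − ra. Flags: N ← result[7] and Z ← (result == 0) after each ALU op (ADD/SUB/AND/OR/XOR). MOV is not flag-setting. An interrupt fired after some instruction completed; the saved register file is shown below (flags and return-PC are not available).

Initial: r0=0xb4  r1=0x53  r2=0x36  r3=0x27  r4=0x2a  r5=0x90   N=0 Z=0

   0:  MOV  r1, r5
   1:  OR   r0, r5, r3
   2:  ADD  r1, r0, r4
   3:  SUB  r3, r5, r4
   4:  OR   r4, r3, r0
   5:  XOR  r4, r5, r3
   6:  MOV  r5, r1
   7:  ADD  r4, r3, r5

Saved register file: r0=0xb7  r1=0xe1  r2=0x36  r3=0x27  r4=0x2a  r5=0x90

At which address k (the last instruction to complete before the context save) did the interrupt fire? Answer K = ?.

K = 2

after  0: r0=0xb4 r1=0x90 r2=0x36 r3=0x27 r4=0x2a r5=0x90  N=0 Z=0
after  1: r0=0xb7 r1=0x90 r2=0x36 r3=0x27 r4=0x2a r5=0x90  N=1 Z=0
after  2: r0=0xb7 r1=0xe1 r2=0x36 r3=0x27 r4=0x2a r5=0x90  N=1 Z=0
-- IRQ taken; context saved, return-PC = 3 --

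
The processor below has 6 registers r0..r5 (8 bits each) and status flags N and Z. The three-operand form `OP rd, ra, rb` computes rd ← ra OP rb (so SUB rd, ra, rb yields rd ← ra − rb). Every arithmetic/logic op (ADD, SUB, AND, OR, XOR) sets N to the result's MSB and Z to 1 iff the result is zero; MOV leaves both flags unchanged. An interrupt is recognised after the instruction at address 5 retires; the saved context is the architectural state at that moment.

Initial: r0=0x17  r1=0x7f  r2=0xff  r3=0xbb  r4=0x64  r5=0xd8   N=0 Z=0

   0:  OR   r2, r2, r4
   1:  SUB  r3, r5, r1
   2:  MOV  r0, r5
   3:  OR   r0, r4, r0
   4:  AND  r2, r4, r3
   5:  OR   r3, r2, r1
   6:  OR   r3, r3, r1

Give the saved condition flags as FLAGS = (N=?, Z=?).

FLAGS = (N=0, Z=0)

after  0: r0=0x17 r1=0x7f r2=0xff r3=0xbb r4=0x64 r5=0xd8  N=1 Z=0
after  1: r0=0x17 r1=0x7f r2=0xff r3=0x59 r4=0x64 r5=0xd8  N=0 Z=0
after  2: r0=0xd8 r1=0x7f r2=0xff r3=0x59 r4=0x64 r5=0xd8  N=0 Z=0
after  3: r0=0xfc r1=0x7f r2=0xff r3=0x59 r4=0x64 r5=0xd8  N=1 Z=0
after  4: r0=0xfc r1=0x7f r2=0x40 r3=0x59 r4=0x64 r5=0xd8  N=0 Z=0
after  5: r0=0xfc r1=0x7f r2=0x40 r3=0x7f r4=0x64 r5=0xd8  N=0 Z=0
-- IRQ taken; context saved, return-PC = 6 --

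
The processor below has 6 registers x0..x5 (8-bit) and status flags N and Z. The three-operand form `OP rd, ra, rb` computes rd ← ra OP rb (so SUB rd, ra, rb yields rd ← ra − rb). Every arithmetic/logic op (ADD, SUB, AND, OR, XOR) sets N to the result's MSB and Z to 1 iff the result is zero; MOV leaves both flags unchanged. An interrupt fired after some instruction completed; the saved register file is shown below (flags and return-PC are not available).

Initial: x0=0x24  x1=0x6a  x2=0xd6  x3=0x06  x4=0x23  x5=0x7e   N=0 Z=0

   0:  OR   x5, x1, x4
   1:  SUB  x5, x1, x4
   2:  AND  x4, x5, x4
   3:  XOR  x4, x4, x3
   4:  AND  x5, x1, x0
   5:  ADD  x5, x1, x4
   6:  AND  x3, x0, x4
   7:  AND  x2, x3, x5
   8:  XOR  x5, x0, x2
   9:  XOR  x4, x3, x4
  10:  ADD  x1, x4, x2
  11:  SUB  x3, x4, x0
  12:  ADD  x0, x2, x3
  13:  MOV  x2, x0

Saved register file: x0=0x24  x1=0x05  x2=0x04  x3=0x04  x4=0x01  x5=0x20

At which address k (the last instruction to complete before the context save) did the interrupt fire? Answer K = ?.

K = 10

after  0: x0=0x24 x1=0x6a x2=0xd6 x3=0x06 x4=0x23 x5=0x6b  N=0 Z=0
after  1: x0=0x24 x1=0x6a x2=0xd6 x3=0x06 x4=0x23 x5=0x47  N=0 Z=0
after  2: x0=0x24 x1=0x6a x2=0xd6 x3=0x06 x4=0x03 x5=0x47  N=0 Z=0
after  3: x0=0x24 x1=0x6a x2=0xd6 x3=0x06 x4=0x05 x5=0x47  N=0 Z=0
after  4: x0=0x24 x1=0x6a x2=0xd6 x3=0x06 x4=0x05 x5=0x20  N=0 Z=0
after  5: x0=0x24 x1=0x6a x2=0xd6 x3=0x06 x4=0x05 x5=0x6f  N=0 Z=0
after  6: x0=0x24 x1=0x6a x2=0xd6 x3=0x04 x4=0x05 x5=0x6f  N=0 Z=0
after  7: x0=0x24 x1=0x6a x2=0x04 x3=0x04 x4=0x05 x5=0x6f  N=0 Z=0
after  8: x0=0x24 x1=0x6a x2=0x04 x3=0x04 x4=0x05 x5=0x20  N=0 Z=0
after  9: x0=0x24 x1=0x6a x2=0x04 x3=0x04 x4=0x01 x5=0x20  N=0 Z=0
after 10: x0=0x24 x1=0x05 x2=0x04 x3=0x04 x4=0x01 x5=0x20  N=0 Z=0
-- IRQ taken; context saved, return-PC = 11 --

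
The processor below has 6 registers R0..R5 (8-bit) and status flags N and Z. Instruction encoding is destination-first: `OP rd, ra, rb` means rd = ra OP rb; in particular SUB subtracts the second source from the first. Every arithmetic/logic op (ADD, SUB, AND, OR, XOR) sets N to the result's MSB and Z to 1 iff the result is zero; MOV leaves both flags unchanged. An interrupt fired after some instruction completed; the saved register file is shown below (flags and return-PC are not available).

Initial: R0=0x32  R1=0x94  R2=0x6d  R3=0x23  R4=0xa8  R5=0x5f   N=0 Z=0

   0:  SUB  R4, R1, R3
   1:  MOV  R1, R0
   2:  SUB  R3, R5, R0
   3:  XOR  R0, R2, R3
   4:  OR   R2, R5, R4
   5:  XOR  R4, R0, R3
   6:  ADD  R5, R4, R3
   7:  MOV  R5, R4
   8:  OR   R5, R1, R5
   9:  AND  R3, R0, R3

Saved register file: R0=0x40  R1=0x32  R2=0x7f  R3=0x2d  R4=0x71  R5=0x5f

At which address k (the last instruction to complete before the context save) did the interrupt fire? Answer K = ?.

K = 4

after  0: R0=0x32 R1=0x94 R2=0x6d R3=0x23 R4=0x71 R5=0x5f  N=0 Z=0
after  1: R0=0x32 R1=0x32 R2=0x6d R3=0x23 R4=0x71 R5=0x5f  N=0 Z=0
after  2: R0=0x32 R1=0x32 R2=0x6d R3=0x2d R4=0x71 R5=0x5f  N=0 Z=0
after  3: R0=0x40 R1=0x32 R2=0x6d R3=0x2d R4=0x71 R5=0x5f  N=0 Z=0
after  4: R0=0x40 R1=0x32 R2=0x7f R3=0x2d R4=0x71 R5=0x5f  N=0 Z=0
-- IRQ taken; context saved, return-PC = 5 --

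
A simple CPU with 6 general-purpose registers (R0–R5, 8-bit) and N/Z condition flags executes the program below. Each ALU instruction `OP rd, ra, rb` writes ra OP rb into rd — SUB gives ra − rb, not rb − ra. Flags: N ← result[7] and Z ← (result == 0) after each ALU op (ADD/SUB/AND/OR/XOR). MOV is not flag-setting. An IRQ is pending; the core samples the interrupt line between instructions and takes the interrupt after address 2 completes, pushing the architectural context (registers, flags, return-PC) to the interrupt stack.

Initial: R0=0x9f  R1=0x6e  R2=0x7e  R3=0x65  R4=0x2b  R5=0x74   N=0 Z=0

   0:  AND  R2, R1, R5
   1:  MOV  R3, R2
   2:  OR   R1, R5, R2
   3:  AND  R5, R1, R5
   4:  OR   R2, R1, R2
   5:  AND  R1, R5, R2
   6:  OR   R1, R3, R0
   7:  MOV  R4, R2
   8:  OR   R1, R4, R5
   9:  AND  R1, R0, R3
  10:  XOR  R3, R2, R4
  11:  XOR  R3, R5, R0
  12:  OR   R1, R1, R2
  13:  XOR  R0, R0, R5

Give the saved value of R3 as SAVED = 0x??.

after  0: R0=0x9f R1=0x6e R2=0x64 R3=0x65 R4=0x2b R5=0x74  N=0 Z=0
after  1: R0=0x9f R1=0x6e R2=0x64 R3=0x64 R4=0x2b R5=0x74  N=0 Z=0
after  2: R0=0x9f R1=0x74 R2=0x64 R3=0x64 R4=0x2b R5=0x74  N=0 Z=0
-- IRQ taken; context saved, return-PC = 3 --

SAVED = 0x64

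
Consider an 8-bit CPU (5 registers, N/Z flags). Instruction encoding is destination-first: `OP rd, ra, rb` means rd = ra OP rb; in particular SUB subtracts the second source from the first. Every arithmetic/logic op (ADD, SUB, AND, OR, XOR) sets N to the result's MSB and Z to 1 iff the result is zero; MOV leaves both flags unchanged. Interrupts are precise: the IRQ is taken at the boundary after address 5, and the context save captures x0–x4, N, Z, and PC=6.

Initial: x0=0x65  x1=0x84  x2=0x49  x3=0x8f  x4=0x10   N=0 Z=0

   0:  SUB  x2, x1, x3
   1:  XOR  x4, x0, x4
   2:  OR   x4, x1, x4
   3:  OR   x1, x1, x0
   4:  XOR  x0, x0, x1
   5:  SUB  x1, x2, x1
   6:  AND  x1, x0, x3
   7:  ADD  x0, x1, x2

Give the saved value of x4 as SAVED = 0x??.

after  0: x0=0x65 x1=0x84 x2=0xf5 x3=0x8f x4=0x10  N=1 Z=0
after  1: x0=0x65 x1=0x84 x2=0xf5 x3=0x8f x4=0x75  N=0 Z=0
after  2: x0=0x65 x1=0x84 x2=0xf5 x3=0x8f x4=0xf5  N=1 Z=0
after  3: x0=0x65 x1=0xe5 x2=0xf5 x3=0x8f x4=0xf5  N=1 Z=0
after  4: x0=0x80 x1=0xe5 x2=0xf5 x3=0x8f x4=0xf5  N=1 Z=0
after  5: x0=0x80 x1=0x10 x2=0xf5 x3=0x8f x4=0xf5  N=0 Z=0
-- IRQ taken; context saved, return-PC = 6 --

SAVED = 0xf5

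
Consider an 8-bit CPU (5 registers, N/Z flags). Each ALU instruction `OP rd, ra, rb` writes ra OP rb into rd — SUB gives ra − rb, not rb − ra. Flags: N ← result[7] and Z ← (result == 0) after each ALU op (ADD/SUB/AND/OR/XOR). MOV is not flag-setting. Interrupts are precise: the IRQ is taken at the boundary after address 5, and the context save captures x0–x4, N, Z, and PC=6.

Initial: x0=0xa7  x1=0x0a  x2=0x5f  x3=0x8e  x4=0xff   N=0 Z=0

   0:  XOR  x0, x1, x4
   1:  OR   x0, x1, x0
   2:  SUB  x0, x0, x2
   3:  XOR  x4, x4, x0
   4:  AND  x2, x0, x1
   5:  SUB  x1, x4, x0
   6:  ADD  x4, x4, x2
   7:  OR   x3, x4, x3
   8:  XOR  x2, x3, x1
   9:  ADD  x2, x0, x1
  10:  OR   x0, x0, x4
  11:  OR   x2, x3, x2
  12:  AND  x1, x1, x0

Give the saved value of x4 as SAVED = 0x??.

SAVED = 0x5f

after  0: x0=0xf5 x1=0x0a x2=0x5f x3=0x8e x4=0xff  N=1 Z=0
after  1: x0=0xff x1=0x0a x2=0x5f x3=0x8e x4=0xff  N=1 Z=0
after  2: x0=0xa0 x1=0x0a x2=0x5f x3=0x8e x4=0xff  N=1 Z=0
after  3: x0=0xa0 x1=0x0a x2=0x5f x3=0x8e x4=0x5f  N=0 Z=0
after  4: x0=0xa0 x1=0x0a x2=0x00 x3=0x8e x4=0x5f  N=0 Z=1
after  5: x0=0xa0 x1=0xbf x2=0x00 x3=0x8e x4=0x5f  N=1 Z=0
-- IRQ taken; context saved, return-PC = 6 --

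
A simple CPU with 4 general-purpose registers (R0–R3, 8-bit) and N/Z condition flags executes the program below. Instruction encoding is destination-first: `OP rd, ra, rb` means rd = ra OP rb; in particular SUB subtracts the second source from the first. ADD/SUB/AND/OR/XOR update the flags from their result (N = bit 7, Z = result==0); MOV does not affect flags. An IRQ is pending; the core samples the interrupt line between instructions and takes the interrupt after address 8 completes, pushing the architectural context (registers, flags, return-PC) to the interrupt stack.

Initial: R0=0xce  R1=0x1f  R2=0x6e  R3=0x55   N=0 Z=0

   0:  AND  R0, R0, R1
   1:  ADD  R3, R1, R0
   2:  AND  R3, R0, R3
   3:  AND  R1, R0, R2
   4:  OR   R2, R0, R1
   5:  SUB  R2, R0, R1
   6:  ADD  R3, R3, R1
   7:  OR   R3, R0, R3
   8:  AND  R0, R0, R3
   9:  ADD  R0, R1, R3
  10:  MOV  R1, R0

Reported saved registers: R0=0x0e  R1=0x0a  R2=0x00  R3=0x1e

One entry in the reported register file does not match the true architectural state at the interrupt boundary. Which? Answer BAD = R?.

after  0: R0=0x0e R1=0x1f R2=0x6e R3=0x55  N=0 Z=0
after  1: R0=0x0e R1=0x1f R2=0x6e R3=0x2d  N=0 Z=0
after  2: R0=0x0e R1=0x1f R2=0x6e R3=0x0c  N=0 Z=0
after  3: R0=0x0e R1=0x0e R2=0x6e R3=0x0c  N=0 Z=0
after  4: R0=0x0e R1=0x0e R2=0x0e R3=0x0c  N=0 Z=0
after  5: R0=0x0e R1=0x0e R2=0x00 R3=0x0c  N=0 Z=1
after  6: R0=0x0e R1=0x0e R2=0x00 R3=0x1a  N=0 Z=0
after  7: R0=0x0e R1=0x0e R2=0x00 R3=0x1e  N=0 Z=0
after  8: R0=0x0e R1=0x0e R2=0x00 R3=0x1e  N=0 Z=0
-- IRQ taken; context saved, return-PC = 9 --
mismatch: R1: reported 0x0a vs actual 0x0e

BAD = R1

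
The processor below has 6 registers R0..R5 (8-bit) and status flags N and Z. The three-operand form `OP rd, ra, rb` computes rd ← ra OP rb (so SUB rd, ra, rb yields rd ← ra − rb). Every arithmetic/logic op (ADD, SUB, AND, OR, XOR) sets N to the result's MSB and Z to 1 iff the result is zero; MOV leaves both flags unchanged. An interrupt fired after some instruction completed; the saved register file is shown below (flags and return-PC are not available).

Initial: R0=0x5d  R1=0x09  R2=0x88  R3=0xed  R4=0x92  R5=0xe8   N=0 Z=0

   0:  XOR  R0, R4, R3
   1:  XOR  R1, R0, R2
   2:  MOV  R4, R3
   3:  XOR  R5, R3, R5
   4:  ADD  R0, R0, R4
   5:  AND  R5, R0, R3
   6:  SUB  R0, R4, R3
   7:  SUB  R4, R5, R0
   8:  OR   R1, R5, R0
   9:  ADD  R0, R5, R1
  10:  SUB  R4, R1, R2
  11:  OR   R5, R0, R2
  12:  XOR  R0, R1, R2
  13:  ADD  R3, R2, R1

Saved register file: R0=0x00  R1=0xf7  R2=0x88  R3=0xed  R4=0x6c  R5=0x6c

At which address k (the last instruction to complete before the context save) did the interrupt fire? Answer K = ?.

after  0: R0=0x7f R1=0x09 R2=0x88 R3=0xed R4=0x92 R5=0xe8  N=0 Z=0
after  1: R0=0x7f R1=0xf7 R2=0x88 R3=0xed R4=0x92 R5=0xe8  N=1 Z=0
after  2: R0=0x7f R1=0xf7 R2=0x88 R3=0xed R4=0xed R5=0xe8  N=1 Z=0
after  3: R0=0x7f R1=0xf7 R2=0x88 R3=0xed R4=0xed R5=0x05  N=0 Z=0
after  4: R0=0x6c R1=0xf7 R2=0x88 R3=0xed R4=0xed R5=0x05  N=0 Z=0
after  5: R0=0x6c R1=0xf7 R2=0x88 R3=0xed R4=0xed R5=0x6c  N=0 Z=0
after  6: R0=0x00 R1=0xf7 R2=0x88 R3=0xed R4=0xed R5=0x6c  N=0 Z=1
after  7: R0=0x00 R1=0xf7 R2=0x88 R3=0xed R4=0x6c R5=0x6c  N=0 Z=0
-- IRQ taken; context saved, return-PC = 8 --

K = 7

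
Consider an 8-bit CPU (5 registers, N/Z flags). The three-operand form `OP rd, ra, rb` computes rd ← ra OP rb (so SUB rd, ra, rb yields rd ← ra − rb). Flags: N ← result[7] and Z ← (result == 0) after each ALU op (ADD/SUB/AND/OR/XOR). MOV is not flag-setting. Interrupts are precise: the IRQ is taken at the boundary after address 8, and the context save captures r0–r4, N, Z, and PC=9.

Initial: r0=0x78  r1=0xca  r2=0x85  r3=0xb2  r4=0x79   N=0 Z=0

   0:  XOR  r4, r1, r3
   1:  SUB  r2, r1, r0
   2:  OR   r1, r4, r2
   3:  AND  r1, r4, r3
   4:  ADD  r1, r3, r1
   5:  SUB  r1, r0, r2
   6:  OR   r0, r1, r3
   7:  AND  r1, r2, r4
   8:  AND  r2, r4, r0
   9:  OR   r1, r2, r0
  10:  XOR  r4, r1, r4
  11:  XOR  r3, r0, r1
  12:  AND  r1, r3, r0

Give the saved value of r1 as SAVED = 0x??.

SAVED = 0x50

after  0: r0=0x78 r1=0xca r2=0x85 r3=0xb2 r4=0x78  N=0 Z=0
after  1: r0=0x78 r1=0xca r2=0x52 r3=0xb2 r4=0x78  N=0 Z=0
after  2: r0=0x78 r1=0x7a r2=0x52 r3=0xb2 r4=0x78  N=0 Z=0
after  3: r0=0x78 r1=0x30 r2=0x52 r3=0xb2 r4=0x78  N=0 Z=0
after  4: r0=0x78 r1=0xe2 r2=0x52 r3=0xb2 r4=0x78  N=1 Z=0
after  5: r0=0x78 r1=0x26 r2=0x52 r3=0xb2 r4=0x78  N=0 Z=0
after  6: r0=0xb6 r1=0x26 r2=0x52 r3=0xb2 r4=0x78  N=1 Z=0
after  7: r0=0xb6 r1=0x50 r2=0x52 r3=0xb2 r4=0x78  N=0 Z=0
after  8: r0=0xb6 r1=0x50 r2=0x30 r3=0xb2 r4=0x78  N=0 Z=0
-- IRQ taken; context saved, return-PC = 9 --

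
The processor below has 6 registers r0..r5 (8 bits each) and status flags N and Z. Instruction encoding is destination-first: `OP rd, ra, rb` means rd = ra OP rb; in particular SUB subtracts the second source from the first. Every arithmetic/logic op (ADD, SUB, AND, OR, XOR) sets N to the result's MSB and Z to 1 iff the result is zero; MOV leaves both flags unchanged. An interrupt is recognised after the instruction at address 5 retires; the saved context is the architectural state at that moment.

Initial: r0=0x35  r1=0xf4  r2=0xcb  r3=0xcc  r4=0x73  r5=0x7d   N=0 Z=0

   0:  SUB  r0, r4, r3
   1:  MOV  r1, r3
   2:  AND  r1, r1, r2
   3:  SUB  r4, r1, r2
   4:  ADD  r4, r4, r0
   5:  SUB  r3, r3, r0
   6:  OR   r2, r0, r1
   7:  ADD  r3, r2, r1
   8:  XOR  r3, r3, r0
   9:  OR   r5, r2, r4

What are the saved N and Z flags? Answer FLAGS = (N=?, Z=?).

FLAGS = (N=0, Z=0)

after  0: r0=0xa7 r1=0xf4 r2=0xcb r3=0xcc r4=0x73 r5=0x7d  N=1 Z=0
after  1: r0=0xa7 r1=0xcc r2=0xcb r3=0xcc r4=0x73 r5=0x7d  N=1 Z=0
after  2: r0=0xa7 r1=0xc8 r2=0xcb r3=0xcc r4=0x73 r5=0x7d  N=1 Z=0
after  3: r0=0xa7 r1=0xc8 r2=0xcb r3=0xcc r4=0xfd r5=0x7d  N=1 Z=0
after  4: r0=0xa7 r1=0xc8 r2=0xcb r3=0xcc r4=0xa4 r5=0x7d  N=1 Z=0
after  5: r0=0xa7 r1=0xc8 r2=0xcb r3=0x25 r4=0xa4 r5=0x7d  N=0 Z=0
-- IRQ taken; context saved, return-PC = 6 --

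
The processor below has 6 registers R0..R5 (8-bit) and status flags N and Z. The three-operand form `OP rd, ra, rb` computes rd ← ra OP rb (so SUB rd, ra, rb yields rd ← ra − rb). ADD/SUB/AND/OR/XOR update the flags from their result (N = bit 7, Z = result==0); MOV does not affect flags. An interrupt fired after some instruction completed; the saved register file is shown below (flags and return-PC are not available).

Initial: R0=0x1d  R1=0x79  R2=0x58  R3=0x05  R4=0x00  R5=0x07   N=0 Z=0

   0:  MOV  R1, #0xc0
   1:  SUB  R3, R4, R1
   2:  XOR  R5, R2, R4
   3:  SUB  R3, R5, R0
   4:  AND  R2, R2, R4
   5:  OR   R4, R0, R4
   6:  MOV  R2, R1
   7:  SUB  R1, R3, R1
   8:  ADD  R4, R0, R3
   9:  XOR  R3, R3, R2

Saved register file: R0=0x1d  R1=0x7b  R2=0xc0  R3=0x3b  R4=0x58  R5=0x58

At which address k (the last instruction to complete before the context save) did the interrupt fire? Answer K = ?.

after  0: R0=0x1d R1=0xc0 R2=0x58 R3=0x05 R4=0x00 R5=0x07  N=0 Z=0
after  1: R0=0x1d R1=0xc0 R2=0x58 R3=0x40 R4=0x00 R5=0x07  N=0 Z=0
after  2: R0=0x1d R1=0xc0 R2=0x58 R3=0x40 R4=0x00 R5=0x58  N=0 Z=0
after  3: R0=0x1d R1=0xc0 R2=0x58 R3=0x3b R4=0x00 R5=0x58  N=0 Z=0
after  4: R0=0x1d R1=0xc0 R2=0x00 R3=0x3b R4=0x00 R5=0x58  N=0 Z=1
after  5: R0=0x1d R1=0xc0 R2=0x00 R3=0x3b R4=0x1d R5=0x58  N=0 Z=0
after  6: R0=0x1d R1=0xc0 R2=0xc0 R3=0x3b R4=0x1d R5=0x58  N=0 Z=0
after  7: R0=0x1d R1=0x7b R2=0xc0 R3=0x3b R4=0x1d R5=0x58  N=0 Z=0
after  8: R0=0x1d R1=0x7b R2=0xc0 R3=0x3b R4=0x58 R5=0x58  N=0 Z=0
-- IRQ taken; context saved, return-PC = 9 --

K = 8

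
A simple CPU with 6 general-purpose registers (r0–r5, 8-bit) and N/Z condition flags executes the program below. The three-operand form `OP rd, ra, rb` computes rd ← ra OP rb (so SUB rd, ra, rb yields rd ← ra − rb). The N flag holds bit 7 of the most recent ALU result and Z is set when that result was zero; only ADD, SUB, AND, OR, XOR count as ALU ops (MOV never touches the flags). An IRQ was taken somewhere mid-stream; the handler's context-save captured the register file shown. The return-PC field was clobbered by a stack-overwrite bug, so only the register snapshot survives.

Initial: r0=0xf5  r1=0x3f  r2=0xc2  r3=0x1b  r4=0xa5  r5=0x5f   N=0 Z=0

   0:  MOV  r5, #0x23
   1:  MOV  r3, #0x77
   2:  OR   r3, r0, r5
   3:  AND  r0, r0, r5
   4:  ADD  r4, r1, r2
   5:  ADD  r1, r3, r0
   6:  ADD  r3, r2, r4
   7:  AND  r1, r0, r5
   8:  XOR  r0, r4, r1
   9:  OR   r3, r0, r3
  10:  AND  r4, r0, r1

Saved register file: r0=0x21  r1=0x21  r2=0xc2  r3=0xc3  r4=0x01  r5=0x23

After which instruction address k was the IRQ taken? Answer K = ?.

K = 7

after  0: r0=0xf5 r1=0x3f r2=0xc2 r3=0x1b r4=0xa5 r5=0x23  N=0 Z=0
after  1: r0=0xf5 r1=0x3f r2=0xc2 r3=0x77 r4=0xa5 r5=0x23  N=0 Z=0
after  2: r0=0xf5 r1=0x3f r2=0xc2 r3=0xf7 r4=0xa5 r5=0x23  N=1 Z=0
after  3: r0=0x21 r1=0x3f r2=0xc2 r3=0xf7 r4=0xa5 r5=0x23  N=0 Z=0
after  4: r0=0x21 r1=0x3f r2=0xc2 r3=0xf7 r4=0x01 r5=0x23  N=0 Z=0
after  5: r0=0x21 r1=0x18 r2=0xc2 r3=0xf7 r4=0x01 r5=0x23  N=0 Z=0
after  6: r0=0x21 r1=0x18 r2=0xc2 r3=0xc3 r4=0x01 r5=0x23  N=1 Z=0
after  7: r0=0x21 r1=0x21 r2=0xc2 r3=0xc3 r4=0x01 r5=0x23  N=0 Z=0
-- IRQ taken; context saved, return-PC = 8 --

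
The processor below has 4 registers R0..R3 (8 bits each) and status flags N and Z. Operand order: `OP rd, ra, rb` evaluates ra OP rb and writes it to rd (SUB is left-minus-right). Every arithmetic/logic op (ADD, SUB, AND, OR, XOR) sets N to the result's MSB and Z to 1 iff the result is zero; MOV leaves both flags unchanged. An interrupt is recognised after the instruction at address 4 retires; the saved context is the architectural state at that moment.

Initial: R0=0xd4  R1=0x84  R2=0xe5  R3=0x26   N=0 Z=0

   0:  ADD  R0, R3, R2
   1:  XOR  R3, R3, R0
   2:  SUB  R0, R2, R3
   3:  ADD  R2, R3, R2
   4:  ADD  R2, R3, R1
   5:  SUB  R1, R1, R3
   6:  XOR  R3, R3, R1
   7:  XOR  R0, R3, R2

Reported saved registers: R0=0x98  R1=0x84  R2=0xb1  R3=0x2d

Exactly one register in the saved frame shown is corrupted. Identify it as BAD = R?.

BAD = R0

after  0: R0=0x0b R1=0x84 R2=0xe5 R3=0x26  N=0 Z=0
after  1: R0=0x0b R1=0x84 R2=0xe5 R3=0x2d  N=0 Z=0
after  2: R0=0xb8 R1=0x84 R2=0xe5 R3=0x2d  N=1 Z=0
after  3: R0=0xb8 R1=0x84 R2=0x12 R3=0x2d  N=0 Z=0
after  4: R0=0xb8 R1=0x84 R2=0xb1 R3=0x2d  N=1 Z=0
-- IRQ taken; context saved, return-PC = 5 --
mismatch: R0: reported 0x98 vs actual 0xb8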